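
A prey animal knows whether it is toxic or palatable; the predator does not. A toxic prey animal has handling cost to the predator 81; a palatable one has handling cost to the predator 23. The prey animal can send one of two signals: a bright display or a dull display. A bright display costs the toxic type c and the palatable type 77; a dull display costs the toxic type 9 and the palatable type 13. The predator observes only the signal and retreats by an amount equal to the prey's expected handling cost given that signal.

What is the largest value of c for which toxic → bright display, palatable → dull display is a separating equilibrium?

Under separation: bright display → toxic (pays 81); dull display → palatable (pays 23).
Palatable: 23 − 13 = 10 ≥ 81 − 77 = 4. Holds regardless of c. ✓
Toxic: 81 − c ≥ 23 − 9, so c ≤ 81 − 14 = 67.

67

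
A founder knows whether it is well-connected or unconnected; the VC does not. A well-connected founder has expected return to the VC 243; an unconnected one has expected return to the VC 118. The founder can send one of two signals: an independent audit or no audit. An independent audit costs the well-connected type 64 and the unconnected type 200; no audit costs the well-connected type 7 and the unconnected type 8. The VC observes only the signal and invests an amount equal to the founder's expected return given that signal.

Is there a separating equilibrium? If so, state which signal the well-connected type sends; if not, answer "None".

audit

Try well-connected → audit, unconnected → no audit:
  Under separation the VC infers type exactly: audit → well-connected (pays 243), no audit → unconnected (pays 118).
  Well-connected: audit gives 243 − 64 = 179; no audit gives 118 − 7 = 111. No deviation. ✓
  Unconnected: no audit gives 118 − 8 = 110; audit gives 243 − 200 = 43. No deviation. ✓
Both hold — the well-connected type sends audit.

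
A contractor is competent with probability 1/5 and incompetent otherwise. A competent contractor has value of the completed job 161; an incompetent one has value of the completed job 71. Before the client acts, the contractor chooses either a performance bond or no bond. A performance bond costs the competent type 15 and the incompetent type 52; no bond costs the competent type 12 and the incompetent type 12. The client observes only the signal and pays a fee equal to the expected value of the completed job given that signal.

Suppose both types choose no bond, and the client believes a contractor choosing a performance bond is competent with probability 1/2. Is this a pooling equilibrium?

No

At the pooled signal (no bond) the client holds the prior 1/5 and pays 1/5·161 + 4/5·71 = 89. Off-path (bond) belief 1/2 gives 1/2·161 + 1/2·71 = 116.
Competent: no bond gives 89 − 12 = 77; bond gives 116 − 15 = 101. Deviates. ✗
Incompetent: no bond gives 89 − 12 = 77; bond gives 116 − 52 = 64. Stays. ✓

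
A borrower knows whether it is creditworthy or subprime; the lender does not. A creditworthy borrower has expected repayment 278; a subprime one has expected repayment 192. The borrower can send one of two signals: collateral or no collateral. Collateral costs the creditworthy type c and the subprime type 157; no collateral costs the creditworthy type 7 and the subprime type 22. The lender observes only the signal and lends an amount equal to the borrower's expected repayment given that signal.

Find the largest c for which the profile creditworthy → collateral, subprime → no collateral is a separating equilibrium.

Under separation: collateral → creditworthy (pays 278); no collateral → subprime (pays 192).
Subprime: 192 − 22 = 170 ≥ 278 − 157 = 121. Holds regardless of c. ✓
Creditworthy: 278 − c ≥ 192 − 7, so c ≤ 278 − 185 = 93.

93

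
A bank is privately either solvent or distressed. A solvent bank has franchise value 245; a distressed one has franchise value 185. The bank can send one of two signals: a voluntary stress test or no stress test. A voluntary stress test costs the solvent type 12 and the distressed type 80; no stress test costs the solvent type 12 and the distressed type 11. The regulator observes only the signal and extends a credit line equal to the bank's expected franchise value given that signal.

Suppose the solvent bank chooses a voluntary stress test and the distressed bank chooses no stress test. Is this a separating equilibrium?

If types separate, stress test earns payment 245 and no stress test earns 185.
Solvent: stress test gives 245 − 12 = 233; no stress test gives 185 − 12 = 173. No deviation. ✓
Distressed: no stress test gives 185 − 11 = 174; stress test gives 245 − 80 = 165. No deviation. ✓
Neither type gains from mimicking the other.

Yes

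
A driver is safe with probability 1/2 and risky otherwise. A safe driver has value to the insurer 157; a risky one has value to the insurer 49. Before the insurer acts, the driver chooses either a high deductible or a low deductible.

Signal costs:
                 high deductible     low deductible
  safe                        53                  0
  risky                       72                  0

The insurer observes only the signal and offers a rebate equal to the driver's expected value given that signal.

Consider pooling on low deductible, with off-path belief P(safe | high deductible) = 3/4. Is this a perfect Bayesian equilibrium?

Yes

On the equilibrium path (low deductible) the insurer holds the prior 1/2 and pays 1/2·157 + 1/2·49 = 103. Off-path (high deductible) belief 3/4 gives 3/4·157 + 1/4·49 = 130.
Safe: low deductible gives 103 − 0 = 103; high deductible gives 130 − 53 = 77. Stays. ✓
Risky: low deductible gives 103 − 0 = 103; high deductible gives 130 − 72 = 58. Stays. ✓
Beliefs are Bayes-consistent on-path and both types best-respond.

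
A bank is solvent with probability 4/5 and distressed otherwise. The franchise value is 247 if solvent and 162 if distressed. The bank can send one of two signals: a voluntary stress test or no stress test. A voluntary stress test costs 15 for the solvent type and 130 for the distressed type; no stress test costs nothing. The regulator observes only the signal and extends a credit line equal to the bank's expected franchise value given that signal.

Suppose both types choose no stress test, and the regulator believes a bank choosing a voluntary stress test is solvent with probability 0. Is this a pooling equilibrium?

Yes

On the equilibrium path (no stress test) the regulator holds the prior 4/5 and pays 4/5·247 + 1/5·162 = 230. Off-path (stress test) belief 0 gives 0·247 + 1·162 = 162.
Solvent: no stress test gives 230 − 0 = 230; stress test gives 162 − 15 = 147. Stays. ✓
Distressed: no stress test gives 230 − 0 = 230; stress test gives 162 − 130 = 32. Stays. ✓
Beliefs are Bayes-consistent on-path and both types best-respond.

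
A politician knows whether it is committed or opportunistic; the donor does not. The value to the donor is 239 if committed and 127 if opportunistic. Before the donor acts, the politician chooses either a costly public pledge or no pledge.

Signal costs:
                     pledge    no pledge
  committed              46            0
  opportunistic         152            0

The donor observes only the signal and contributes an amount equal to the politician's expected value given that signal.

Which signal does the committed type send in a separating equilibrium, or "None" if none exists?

Try committed → pledge, opportunistic → no pledge:
  If types separate, pledge earns payment 239 and no pledge earns 127.
  Committed: pledge gives 239 − 46 = 193; no pledge gives 127 − 0 = 127. No deviation. ✓
  Opportunistic: no pledge gives 127 − 0 = 127; pledge gives 239 − 152 = 87. No deviation. ✓
Both hold — the committed type sends pledge.

pledge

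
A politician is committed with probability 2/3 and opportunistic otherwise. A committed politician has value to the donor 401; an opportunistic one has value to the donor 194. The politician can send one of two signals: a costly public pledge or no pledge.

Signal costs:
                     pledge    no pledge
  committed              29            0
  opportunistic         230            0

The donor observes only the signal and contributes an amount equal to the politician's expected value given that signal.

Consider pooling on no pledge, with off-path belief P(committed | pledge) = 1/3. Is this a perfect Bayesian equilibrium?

Yes

On the equilibrium path (no pledge) the donor holds the prior 2/3 and pays 2/3·401 + 1/3·194 = 332. Off-path (pledge) belief 1/3 gives 1/3·401 + 2/3·194 = 263.
Committed: no pledge gives 332 − 0 = 332; pledge gives 263 − 29 = 234. Stays. ✓
Opportunistic: no pledge gives 332 − 0 = 332; pledge gives 263 − 230 = 33. Stays. ✓
Beliefs are Bayes-consistent on-path and both types best-respond.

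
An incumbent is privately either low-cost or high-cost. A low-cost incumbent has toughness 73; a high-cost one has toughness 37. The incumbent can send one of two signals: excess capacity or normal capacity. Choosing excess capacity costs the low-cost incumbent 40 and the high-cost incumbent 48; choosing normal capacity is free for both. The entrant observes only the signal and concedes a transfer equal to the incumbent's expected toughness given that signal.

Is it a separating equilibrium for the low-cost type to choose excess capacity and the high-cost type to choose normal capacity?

Under separation the entrant infers type exactly: excess capacity → low-cost (pays 73), normal capacity → high-cost (pays 37).
Low-cost: excess capacity gives 73 − 40 = 33; normal capacity gives 37 − 0 = 37. Would deviate. ✗
High-cost: normal capacity gives 37 − 0 = 37; excess capacity gives 73 − 48 = 25. No deviation. ✓

No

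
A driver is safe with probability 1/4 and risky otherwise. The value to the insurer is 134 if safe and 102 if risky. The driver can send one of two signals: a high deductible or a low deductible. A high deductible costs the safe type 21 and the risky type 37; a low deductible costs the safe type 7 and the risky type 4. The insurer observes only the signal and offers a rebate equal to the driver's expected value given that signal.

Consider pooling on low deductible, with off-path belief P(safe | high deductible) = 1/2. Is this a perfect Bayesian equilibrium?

Yes

On the equilibrium path (low deductible) the insurer holds the prior 1/4 and pays 1/4·134 + 3/4·102 = 110. Off-path (high deductible) belief 1/2 gives 1/2·134 + 1/2·102 = 118.
Safe: low deductible gives 110 − 7 = 103; high deductible gives 118 − 21 = 97. Stays. ✓
Risky: low deductible gives 110 − 4 = 106; high deductible gives 118 − 37 = 81. Stays. ✓
Beliefs are Bayes-consistent on-path and both types best-respond.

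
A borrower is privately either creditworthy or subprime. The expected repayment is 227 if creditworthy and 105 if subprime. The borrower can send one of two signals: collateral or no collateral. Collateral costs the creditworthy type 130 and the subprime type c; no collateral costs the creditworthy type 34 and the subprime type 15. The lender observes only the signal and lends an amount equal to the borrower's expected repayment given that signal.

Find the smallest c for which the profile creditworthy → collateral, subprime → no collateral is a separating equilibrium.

137

Under separation: collateral → creditworthy (pays 227); no collateral → subprime (pays 105).
Creditworthy: 227 − 130 = 97 ≥ 105 − 34 = 71. Holds regardless of c. ✓
Subprime: 105 − 15 ≥ 227 − c, so c ≥ 227 − 90 = 137.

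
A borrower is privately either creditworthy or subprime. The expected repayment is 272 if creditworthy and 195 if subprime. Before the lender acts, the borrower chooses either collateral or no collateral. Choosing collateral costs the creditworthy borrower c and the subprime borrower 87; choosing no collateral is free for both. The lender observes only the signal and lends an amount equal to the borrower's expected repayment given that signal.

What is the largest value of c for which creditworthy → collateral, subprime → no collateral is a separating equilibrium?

77

Under separation: collateral → creditworthy (pays 272); no collateral → subprime (pays 195).
Subprime: 195 − 0 = 195 ≥ 272 − 87 = 185. Holds regardless of c. ✓
Creditworthy: 272 − c ≥ 195 − 0, so c ≤ 272 − 195 = 77.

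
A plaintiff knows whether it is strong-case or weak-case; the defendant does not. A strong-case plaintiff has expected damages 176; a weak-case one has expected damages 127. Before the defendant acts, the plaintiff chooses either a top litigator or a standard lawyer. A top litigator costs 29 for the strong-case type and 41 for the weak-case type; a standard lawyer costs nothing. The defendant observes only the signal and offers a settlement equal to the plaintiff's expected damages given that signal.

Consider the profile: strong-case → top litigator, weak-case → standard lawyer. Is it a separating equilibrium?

No

If types separate, top litigator earns payment 176 and standard lawyer earns 127.
Strong-case: top litigator gives 176 − 29 = 147; standard lawyer gives 127 − 0 = 127. No deviation. ✓
Weak-case: standard lawyer gives 127 − 0 = 127; top litigator gives 176 − 41 = 135. Would deviate. ✗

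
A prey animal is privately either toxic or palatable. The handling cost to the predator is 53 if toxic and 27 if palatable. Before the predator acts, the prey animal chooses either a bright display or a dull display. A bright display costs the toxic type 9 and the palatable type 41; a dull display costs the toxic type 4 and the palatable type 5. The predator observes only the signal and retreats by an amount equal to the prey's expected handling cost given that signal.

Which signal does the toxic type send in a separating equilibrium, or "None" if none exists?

Try toxic → bright display, palatable → dull display:
  If types separate, bright display earns payment 53 and dull display earns 27.
  Toxic: bright display gives 53 − 9 = 44; dull display gives 27 − 4 = 23. No deviation. ✓
  Palatable: dull display gives 27 − 5 = 22; bright display gives 53 − 41 = 12. No deviation. ✓
Both hold — the toxic type sends bright display.

bright display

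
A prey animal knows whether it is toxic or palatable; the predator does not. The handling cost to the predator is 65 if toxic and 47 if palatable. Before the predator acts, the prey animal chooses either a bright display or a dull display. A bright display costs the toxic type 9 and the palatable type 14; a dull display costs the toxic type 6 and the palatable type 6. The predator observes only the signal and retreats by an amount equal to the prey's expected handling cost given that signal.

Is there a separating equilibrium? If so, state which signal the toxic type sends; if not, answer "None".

None

Try toxic → bright display, palatable → dull display:
  If types separate, bright display earns payment 65 and dull display earns 47.
  Toxic: bright display gives 65 − 9 = 56; dull display gives 47 − 6 = 41. No deviation. ✓
  Palatable: dull display gives 47 − 6 = 41; bright display gives 65 − 14 = 51. Would deviate. ✗
Try toxic → dull display, palatable → bright display:
  If types separate, dull display earns payment 65 and bright display earns 47.
  Toxic: dull display gives 65 − 6 = 59; bright display gives 47 − 9 = 38. No deviation. ✓
  Palatable: bright display gives 47 − 14 = 33; dull display gives 65 − 6 = 59. Would deviate. ✗
Neither assignment is incentive-compatible.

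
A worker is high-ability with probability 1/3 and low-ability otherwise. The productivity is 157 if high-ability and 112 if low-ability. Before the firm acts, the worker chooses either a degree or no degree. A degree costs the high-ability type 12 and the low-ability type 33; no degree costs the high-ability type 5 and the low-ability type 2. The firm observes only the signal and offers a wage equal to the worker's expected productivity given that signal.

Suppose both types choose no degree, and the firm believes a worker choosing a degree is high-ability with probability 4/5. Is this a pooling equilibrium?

At the pooled signal (no degree) the firm holds the prior 1/3 and pays 1/3·157 + 2/3·112 = 127. Off-path (degree) belief 4/5 gives 4/5·157 + 1/5·112 = 148.
High-ability: no degree gives 127 − 5 = 122; degree gives 148 − 12 = 136. Deviates. ✗
Low-ability: no degree gives 127 − 2 = 125; degree gives 148 − 33 = 115. Stays. ✓

No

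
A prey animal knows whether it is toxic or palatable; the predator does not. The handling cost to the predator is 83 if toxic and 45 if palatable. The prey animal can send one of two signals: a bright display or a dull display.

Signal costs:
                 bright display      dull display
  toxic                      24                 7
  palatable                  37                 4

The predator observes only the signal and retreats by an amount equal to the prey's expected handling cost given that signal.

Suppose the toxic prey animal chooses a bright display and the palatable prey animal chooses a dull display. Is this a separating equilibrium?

No

If types separate, bright display earns payment 83 and dull display earns 45.
Toxic: bright display gives 83 − 24 = 59; dull display gives 45 − 7 = 38. No deviation. ✓
Palatable: dull display gives 45 − 4 = 41; bright display gives 83 − 37 = 46. Would deviate. ✗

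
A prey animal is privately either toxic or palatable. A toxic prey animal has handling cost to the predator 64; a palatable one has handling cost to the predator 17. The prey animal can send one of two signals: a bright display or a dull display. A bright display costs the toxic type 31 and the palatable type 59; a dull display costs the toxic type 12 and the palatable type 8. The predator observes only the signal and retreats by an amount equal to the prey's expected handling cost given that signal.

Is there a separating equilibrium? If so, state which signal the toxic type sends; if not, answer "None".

Try toxic → bright display, palatable → dull display:
  If types separate, bright display earns payment 64 and dull display earns 17.
  Toxic: bright display gives 64 − 31 = 33; dull display gives 17 − 12 = 5. No deviation. ✓
  Palatable: dull display gives 17 − 8 = 9; bright display gives 64 − 59 = 5. No deviation. ✓
Both hold — the toxic type sends bright display.

bright display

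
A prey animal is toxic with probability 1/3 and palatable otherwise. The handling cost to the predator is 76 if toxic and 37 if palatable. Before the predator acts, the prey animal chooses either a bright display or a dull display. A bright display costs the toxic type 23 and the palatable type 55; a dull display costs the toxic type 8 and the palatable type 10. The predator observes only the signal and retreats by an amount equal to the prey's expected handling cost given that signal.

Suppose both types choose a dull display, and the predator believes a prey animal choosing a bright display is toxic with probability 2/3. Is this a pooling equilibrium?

Yes

At the pooled signal (dull display) the predator holds the prior 1/3 and pays 1/3·76 + 2/3·37 = 50. Off-path (bright display) belief 2/3 gives 2/3·76 + 1/3·37 = 63.
Toxic: dull display gives 50 − 8 = 42; bright display gives 63 − 23 = 40. Stays. ✓
Palatable: dull display gives 50 − 10 = 40; bright display gives 63 − 55 = 8. Stays. ✓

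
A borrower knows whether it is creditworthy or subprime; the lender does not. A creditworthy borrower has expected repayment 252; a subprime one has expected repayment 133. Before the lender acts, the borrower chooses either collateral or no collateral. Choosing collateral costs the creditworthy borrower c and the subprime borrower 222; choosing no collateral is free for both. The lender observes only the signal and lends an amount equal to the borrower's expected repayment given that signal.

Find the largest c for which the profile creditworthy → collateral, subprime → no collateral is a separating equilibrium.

Under separation: collateral → creditworthy (pays 252); no collateral → subprime (pays 133).
Subprime: 133 − 0 = 133 ≥ 252 − 222 = 30. Holds regardless of c. ✓
Creditworthy: 252 − c ≥ 133 − 0, so c ≤ 252 − 133 = 119.

119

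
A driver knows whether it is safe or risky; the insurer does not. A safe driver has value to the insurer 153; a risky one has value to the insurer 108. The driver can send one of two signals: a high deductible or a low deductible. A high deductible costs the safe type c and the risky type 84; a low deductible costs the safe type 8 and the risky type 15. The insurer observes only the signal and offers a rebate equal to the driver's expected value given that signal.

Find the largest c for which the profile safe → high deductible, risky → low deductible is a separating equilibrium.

53

Under separation: high deductible → safe (pays 153); low deductible → risky (pays 108).
Risky: 108 − 15 = 93 ≥ 153 − 84 = 69. Holds regardless of c. ✓
Safe: 153 − c ≥ 108 − 8, so c ≤ 153 − 100 = 53.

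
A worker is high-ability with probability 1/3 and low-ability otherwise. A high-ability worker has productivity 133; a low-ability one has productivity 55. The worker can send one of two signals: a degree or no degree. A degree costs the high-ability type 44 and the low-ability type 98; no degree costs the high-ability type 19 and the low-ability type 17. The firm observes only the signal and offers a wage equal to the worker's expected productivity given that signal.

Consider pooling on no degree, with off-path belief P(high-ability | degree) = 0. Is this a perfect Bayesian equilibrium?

Yes

On the equilibrium path (no degree) the firm holds the prior 1/3 and pays 1/3·133 + 2/3·55 = 81. Off-path (degree) belief 0 gives 0·133 + 1·55 = 55.
High-ability: no degree gives 81 − 19 = 62; degree gives 55 − 44 = 11. Stays. ✓
Low-ability: no degree gives 81 − 17 = 64; degree gives 55 − 98 = -43. Stays. ✓
Beliefs are Bayes-consistent on-path and both types best-respond.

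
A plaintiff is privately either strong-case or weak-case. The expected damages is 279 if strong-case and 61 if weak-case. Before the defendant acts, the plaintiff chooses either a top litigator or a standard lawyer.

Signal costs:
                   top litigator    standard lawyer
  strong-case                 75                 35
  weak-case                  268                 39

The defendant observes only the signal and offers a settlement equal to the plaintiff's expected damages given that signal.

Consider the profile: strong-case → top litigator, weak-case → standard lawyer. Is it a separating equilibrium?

If types separate, top litigator earns payment 279 and standard lawyer earns 61.
Strong-case: top litigator gives 279 − 75 = 204; standard lawyer gives 61 − 35 = 26. No deviation. ✓
Weak-case: standard lawyer gives 61 − 39 = 22; top litigator gives 279 − 268 = 11. No deviation. ✓
Neither type gains from mimicking the other.

Yes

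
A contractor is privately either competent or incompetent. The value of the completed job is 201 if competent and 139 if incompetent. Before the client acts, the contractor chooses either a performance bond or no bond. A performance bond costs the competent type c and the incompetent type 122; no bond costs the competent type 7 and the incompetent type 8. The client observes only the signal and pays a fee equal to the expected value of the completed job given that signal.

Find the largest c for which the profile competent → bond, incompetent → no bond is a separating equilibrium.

Under separation: bond → competent (pays 201); no bond → incompetent (pays 139).
Incompetent: 139 − 8 = 131 ≥ 201 − 122 = 79. Holds regardless of c. ✓
Competent: 201 − c ≥ 139 − 7, so c ≤ 201 − 132 = 69.

69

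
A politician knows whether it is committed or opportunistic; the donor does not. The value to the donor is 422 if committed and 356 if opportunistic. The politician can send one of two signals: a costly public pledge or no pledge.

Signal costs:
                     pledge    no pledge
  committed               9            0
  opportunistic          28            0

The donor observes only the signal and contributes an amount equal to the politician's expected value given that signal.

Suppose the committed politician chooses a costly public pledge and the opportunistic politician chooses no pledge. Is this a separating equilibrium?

If types separate, pledge earns payment 422 and no pledge earns 356.
Committed: pledge gives 422 − 9 = 413; no pledge gives 356 − 0 = 356. No deviation. ✓
Opportunistic: no pledge gives 356 − 0 = 356; pledge gives 422 − 28 = 394. Would deviate. ✗

No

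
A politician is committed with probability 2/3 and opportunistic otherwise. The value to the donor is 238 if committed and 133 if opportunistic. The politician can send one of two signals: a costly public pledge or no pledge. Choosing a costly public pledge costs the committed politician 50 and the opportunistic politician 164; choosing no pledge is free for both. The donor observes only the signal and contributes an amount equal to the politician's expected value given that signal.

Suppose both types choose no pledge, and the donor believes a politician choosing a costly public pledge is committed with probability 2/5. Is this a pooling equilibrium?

Yes

On the equilibrium path (no pledge) the donor holds the prior 2/3 and pays 2/3·238 + 1/3·133 = 203. Off-path (pledge) belief 2/5 gives 2/5·238 + 3/5·133 = 175.
Committed: no pledge gives 203 − 0 = 203; pledge gives 175 − 50 = 125. Stays. ✓
Opportunistic: no pledge gives 203 − 0 = 203; pledge gives 175 − 164 = 11. Stays. ✓
Beliefs are Bayes-consistent on-path and both types best-respond.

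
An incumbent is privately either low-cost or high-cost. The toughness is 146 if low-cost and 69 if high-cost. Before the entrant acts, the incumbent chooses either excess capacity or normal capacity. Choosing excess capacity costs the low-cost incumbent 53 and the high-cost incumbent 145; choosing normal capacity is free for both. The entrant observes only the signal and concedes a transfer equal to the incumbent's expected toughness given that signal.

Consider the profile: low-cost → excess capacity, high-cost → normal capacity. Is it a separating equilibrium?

Yes

If types separate, excess capacity earns payment 146 and normal capacity earns 69.
Low-cost: excess capacity gives 146 − 53 = 93; normal capacity gives 69 − 0 = 69. No deviation. ✓
High-cost: normal capacity gives 69 − 0 = 69; excess capacity gives 146 − 145 = 1. No deviation. ✓
Both incentive constraints hold.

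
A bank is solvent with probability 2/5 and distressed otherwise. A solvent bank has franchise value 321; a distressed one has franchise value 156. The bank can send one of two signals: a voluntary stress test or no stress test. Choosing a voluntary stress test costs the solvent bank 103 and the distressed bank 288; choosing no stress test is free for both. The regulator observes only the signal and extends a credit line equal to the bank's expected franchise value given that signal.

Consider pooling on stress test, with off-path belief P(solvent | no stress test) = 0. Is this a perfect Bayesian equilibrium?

At the pooled signal (stress test) the regulator holds the prior 2/5 and pays 2/5·321 + 3/5·156 = 222. Off-path (no stress test) belief 0 gives 0·321 + 1·156 = 156.
Solvent: stress test gives 222 − 103 = 119; no stress test gives 156 − 0 = 156. Deviates. ✗
Distressed: stress test gives 222 − 288 = -66; no stress test gives 156 − 0 = 156. Deviates. ✗

No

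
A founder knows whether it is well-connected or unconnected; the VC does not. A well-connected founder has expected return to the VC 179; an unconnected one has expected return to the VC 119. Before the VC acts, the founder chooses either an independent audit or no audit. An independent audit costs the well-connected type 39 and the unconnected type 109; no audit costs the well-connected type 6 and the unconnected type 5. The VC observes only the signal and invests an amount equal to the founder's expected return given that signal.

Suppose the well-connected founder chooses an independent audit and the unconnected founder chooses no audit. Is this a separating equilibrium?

Yes

If types separate, audit earns payment 179 and no audit earns 119.
Well-connected: audit gives 179 − 39 = 140; no audit gives 119 − 6 = 113. No deviation. ✓
Unconnected: no audit gives 119 − 5 = 114; audit gives 179 − 109 = 70. No deviation. ✓
Both incentive constraints hold.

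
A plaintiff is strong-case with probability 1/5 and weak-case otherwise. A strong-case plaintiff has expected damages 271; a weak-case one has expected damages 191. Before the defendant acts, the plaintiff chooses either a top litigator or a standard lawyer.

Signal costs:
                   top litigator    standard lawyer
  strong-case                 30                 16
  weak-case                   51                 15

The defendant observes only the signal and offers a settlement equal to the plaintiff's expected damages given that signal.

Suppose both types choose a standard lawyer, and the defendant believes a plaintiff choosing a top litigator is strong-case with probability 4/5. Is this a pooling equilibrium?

On the equilibrium path (standard lawyer) the defendant holds the prior 1/5 and pays 1/5·271 + 4/5·191 = 207. Off-path (top litigator) belief 4/5 gives 4/5·271 + 1/5·191 = 255.
Strong-case: standard lawyer gives 207 − 16 = 191; top litigator gives 255 − 30 = 225. Deviates. ✗
Weak-case: standard lawyer gives 207 − 15 = 192; top litigator gives 255 − 51 = 204. Deviates. ✗

No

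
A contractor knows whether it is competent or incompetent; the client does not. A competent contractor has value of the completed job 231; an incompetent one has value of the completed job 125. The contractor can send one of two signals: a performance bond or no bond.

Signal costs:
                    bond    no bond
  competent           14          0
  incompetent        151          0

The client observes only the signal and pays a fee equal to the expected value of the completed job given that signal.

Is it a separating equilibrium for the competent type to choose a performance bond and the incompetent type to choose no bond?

If types separate, bond earns payment 231 and no bond earns 125.
Competent: bond gives 231 − 14 = 217; no bond gives 125 − 0 = 125. No deviation. ✓
Incompetent: no bond gives 125 − 0 = 125; bond gives 231 − 151 = 80. No deviation. ✓
Both incentive constraints hold.

Yes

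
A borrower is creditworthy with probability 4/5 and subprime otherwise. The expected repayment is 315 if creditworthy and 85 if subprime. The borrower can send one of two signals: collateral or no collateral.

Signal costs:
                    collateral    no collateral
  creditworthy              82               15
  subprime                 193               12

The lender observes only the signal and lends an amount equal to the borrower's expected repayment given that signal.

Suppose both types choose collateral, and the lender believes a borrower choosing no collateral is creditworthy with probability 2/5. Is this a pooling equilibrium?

No

At the pooled signal (collateral) the lender holds the prior 4/5 and pays 4/5·315 + 1/5·85 = 269. Off-path (no collateral) belief 2/5 gives 2/5·315 + 3/5·85 = 177.
Creditworthy: collateral gives 269 − 82 = 187; no collateral gives 177 − 15 = 162. Stays. ✓
Subprime: collateral gives 269 − 193 = 76; no collateral gives 177 − 12 = 165. Deviates. ✗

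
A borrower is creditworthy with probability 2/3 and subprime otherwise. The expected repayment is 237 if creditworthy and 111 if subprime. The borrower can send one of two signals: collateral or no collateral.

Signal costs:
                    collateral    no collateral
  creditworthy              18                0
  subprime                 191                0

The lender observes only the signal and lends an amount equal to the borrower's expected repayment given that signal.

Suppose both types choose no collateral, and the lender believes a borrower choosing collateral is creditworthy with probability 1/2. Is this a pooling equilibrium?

Yes

At the pooled signal (no collateral) the lender holds the prior 2/3 and pays 2/3·237 + 1/3·111 = 195. Off-path (collateral) belief 1/2 gives 1/2·237 + 1/2·111 = 174.
Creditworthy: no collateral gives 195 − 0 = 195; collateral gives 174 − 18 = 156. Stays. ✓
Subprime: no collateral gives 195 − 0 = 195; collateral gives 174 − 191 = -17. Stays. ✓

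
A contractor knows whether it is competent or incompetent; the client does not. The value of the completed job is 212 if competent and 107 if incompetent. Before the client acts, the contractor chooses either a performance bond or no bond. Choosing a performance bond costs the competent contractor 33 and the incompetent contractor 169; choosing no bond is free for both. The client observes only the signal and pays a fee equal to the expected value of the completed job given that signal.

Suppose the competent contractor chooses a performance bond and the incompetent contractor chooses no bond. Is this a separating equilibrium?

Yes

If types separate, bond earns payment 212 and no bond earns 107.
Competent: bond gives 212 − 33 = 179; no bond gives 107 − 0 = 107. No deviation. ✓
Incompetent: no bond gives 107 − 0 = 107; bond gives 212 − 169 = 43. No deviation. ✓
Both incentive constraints hold.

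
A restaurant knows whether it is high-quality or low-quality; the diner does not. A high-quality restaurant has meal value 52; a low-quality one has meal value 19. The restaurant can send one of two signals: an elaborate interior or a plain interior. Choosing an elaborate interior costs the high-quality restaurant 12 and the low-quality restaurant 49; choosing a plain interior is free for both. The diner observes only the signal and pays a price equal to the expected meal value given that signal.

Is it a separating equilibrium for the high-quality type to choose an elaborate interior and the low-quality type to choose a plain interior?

Yes

Under separation the diner infers type exactly: elaborate interior → high-quality (pays 52), plain interior → low-quality (pays 19).
High-quality: elaborate interior gives 52 − 12 = 40; plain interior gives 19 − 0 = 19. No deviation. ✓
Low-quality: plain interior gives 19 − 0 = 19; elaborate interior gives 52 − 49 = 3. No deviation. ✓
Neither type gains from mimicking the other.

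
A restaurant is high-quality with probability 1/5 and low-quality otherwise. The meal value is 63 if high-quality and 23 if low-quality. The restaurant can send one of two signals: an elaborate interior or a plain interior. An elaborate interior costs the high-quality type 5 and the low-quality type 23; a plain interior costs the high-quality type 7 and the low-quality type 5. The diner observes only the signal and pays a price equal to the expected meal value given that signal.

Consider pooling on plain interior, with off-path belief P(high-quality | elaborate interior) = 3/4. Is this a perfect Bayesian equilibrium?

On the equilibrium path (plain interior) the diner holds the prior 1/5 and pays 1/5·63 + 4/5·23 = 31. Off-path (elaborate interior) belief 3/4 gives 3/4·63 + 1/4·23 = 53.
High-quality: plain interior gives 31 − 7 = 24; elaborate interior gives 53 − 5 = 48. Deviates. ✗
Low-quality: plain interior gives 31 − 5 = 26; elaborate interior gives 53 − 23 = 30. Deviates. ✗

No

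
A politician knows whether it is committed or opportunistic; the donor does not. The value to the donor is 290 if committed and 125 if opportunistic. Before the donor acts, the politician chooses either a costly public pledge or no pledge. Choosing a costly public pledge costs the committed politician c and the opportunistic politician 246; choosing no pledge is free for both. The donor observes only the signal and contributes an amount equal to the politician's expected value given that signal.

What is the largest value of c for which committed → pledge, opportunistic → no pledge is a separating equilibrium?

165

Under separation: pledge → committed (pays 290); no pledge → opportunistic (pays 125).
Opportunistic: 125 − 0 = 125 ≥ 290 − 246 = 44. Holds regardless of c. ✓
Committed: 290 − c ≥ 125 − 0, so c ≤ 290 − 125 = 165.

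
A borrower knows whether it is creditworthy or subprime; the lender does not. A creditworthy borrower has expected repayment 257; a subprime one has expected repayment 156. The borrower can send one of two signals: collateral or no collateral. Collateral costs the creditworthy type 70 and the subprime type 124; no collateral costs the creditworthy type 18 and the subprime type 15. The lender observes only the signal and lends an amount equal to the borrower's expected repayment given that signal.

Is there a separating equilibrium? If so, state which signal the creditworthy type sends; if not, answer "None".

collateral

Try creditworthy → collateral, subprime → no collateral:
  If types separate, collateral earns payment 257 and no collateral earns 156.
  Creditworthy: collateral gives 257 − 70 = 187; no collateral gives 156 − 18 = 138. No deviation. ✓
  Subprime: no collateral gives 156 − 15 = 141; collateral gives 257 − 124 = 133. No deviation. ✓
Both hold — the creditworthy type sends collateral.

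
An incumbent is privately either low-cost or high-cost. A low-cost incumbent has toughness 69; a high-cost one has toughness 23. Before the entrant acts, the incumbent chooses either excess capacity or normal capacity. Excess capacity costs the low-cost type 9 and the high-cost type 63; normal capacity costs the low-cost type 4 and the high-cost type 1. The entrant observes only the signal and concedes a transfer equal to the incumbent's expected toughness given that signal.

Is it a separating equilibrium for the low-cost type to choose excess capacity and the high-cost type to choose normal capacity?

Yes

If types separate, excess capacity earns payment 69 and normal capacity earns 23.
Low-cost: excess capacity gives 69 − 9 = 60; normal capacity gives 23 − 4 = 19. No deviation. ✓
High-cost: normal capacity gives 23 − 1 = 22; excess capacity gives 69 − 63 = 6. No deviation. ✓
Both incentive constraints hold.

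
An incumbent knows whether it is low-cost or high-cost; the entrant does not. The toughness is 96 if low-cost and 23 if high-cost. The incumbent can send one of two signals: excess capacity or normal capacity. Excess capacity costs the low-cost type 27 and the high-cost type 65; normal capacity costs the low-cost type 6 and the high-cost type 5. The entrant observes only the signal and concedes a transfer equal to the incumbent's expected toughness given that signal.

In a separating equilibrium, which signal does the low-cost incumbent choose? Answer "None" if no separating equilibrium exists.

Try low-cost → excess capacity, high-cost → normal capacity:
  Under separation the entrant infers type exactly: excess capacity → low-cost (pays 96), normal capacity → high-cost (pays 23).
  Low-cost: excess capacity gives 96 − 27 = 69; normal capacity gives 23 − 6 = 17. No deviation. ✓
  High-cost: normal capacity gives 23 − 5 = 18; excess capacity gives 96 − 65 = 31. Would deviate. ✗
Try low-cost → normal capacity, high-cost → excess capacity:
  Under separation the entrant infers type exactly: normal capacity → low-cost (pays 96), excess capacity → high-cost (pays 23).
  Low-cost: normal capacity gives 96 − 6 = 90; excess capacity gives 23 − 27 = -4. No deviation. ✓
  High-cost: excess capacity gives 23 − 65 = -42; normal capacity gives 96 − 5 = 91. Would deviate. ✗
Neither assignment is incentive-compatible.

None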